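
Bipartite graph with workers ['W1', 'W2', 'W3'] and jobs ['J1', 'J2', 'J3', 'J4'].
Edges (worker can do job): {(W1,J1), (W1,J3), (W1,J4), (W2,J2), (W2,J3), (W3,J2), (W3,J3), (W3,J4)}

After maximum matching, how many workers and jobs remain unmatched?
Unmatched: 0 workers, 1 jobs

Maximum matching size: 3
Workers: 3 total, 3 matched, 0 unmatched
Jobs: 4 total, 3 matched, 1 unmatched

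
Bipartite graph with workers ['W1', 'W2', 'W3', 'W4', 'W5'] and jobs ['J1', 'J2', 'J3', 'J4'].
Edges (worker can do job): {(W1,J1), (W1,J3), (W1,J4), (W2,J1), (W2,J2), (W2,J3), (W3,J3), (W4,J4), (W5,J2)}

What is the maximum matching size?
Maximum matching size = 4

Maximum matching: {(W1,J1), (W3,J3), (W4,J4), (W5,J2)}
Size: 4

This assigns 4 workers to 4 distinct jobs.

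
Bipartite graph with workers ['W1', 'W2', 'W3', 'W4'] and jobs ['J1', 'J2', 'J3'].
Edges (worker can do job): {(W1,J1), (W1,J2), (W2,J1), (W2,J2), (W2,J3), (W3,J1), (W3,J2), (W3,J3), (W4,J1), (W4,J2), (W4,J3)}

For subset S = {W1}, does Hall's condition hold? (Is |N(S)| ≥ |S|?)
Yes: |N(S)| = 2, |S| = 1

Subset S = {W1}
Neighbors N(S) = {J1, J2}

|N(S)| = 2, |S| = 1
Hall's condition: |N(S)| ≥ |S| is satisfied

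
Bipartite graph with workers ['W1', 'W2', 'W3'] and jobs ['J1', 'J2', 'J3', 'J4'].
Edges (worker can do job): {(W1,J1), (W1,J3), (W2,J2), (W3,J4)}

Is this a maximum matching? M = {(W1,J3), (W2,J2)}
No, size 2 is not maximum

Proposed matching has size 2.
Maximum matching size for this graph: 3.

This is NOT maximum - can be improved to size 3.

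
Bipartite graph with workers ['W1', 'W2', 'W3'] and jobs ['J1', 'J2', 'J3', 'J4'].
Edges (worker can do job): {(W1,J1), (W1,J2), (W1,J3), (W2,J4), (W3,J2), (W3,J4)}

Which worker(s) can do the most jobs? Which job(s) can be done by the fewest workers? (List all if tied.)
Most versatile: W1 (3 jobs); Least covered: J1, J3 (1 workers)

Worker degrees (jobs they can do): W1:3, W2:1, W3:2
Job degrees (workers who can do it): J1:1, J2:2, J3:1, J4:2

Maximum worker degree is 3, achieved by: W1
Minimum job degree is 1, achieved by: J1, J3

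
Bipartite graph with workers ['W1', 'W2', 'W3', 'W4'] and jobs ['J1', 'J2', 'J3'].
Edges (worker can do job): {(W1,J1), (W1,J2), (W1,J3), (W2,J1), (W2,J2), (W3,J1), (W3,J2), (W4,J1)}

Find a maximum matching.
Matching: {(W1,J3), (W3,J2), (W4,J1)}

Maximum matching (size 3):
  W1 → J3
  W3 → J2
  W4 → J1

Each worker is assigned to at most one job, and each job to at most one worker.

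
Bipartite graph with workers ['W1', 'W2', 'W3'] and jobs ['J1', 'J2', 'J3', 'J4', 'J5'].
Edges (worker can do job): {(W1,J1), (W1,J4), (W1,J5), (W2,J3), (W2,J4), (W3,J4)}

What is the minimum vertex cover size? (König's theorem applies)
Minimum vertex cover size = 3

By König's theorem: in bipartite graphs,
min vertex cover = max matching = 3

Maximum matching has size 3, so minimum vertex cover also has size 3.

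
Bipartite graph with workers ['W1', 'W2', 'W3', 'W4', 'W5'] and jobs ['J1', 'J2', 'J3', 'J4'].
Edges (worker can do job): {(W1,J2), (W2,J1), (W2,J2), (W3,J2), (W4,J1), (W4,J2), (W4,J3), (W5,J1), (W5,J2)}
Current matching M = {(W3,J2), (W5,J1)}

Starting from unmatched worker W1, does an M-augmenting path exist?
No augmenting path from W1

Alternating search from W1 reaches jobs: {J2}.
Every reachable job is already matched in M, and following those matched edges back to workers exposes no further unvisited jobs.
No M-augmenting path from W1 exists.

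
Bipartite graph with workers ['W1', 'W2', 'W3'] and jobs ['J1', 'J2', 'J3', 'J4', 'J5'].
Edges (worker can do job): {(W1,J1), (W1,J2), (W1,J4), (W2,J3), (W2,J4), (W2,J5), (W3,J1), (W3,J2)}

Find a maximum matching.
Matching: {(W1,J4), (W2,J3), (W3,J2)}

Maximum matching (size 3):
  W1 → J4
  W2 → J3
  W3 → J2

Each worker is assigned to at most one job, and each job to at most one worker.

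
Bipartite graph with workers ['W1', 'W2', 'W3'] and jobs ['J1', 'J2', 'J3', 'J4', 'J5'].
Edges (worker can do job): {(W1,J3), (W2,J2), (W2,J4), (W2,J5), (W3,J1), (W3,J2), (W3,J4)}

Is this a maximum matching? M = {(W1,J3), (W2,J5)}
No, size 2 is not maximum

Proposed matching has size 2.
Maximum matching size for this graph: 3.

This is NOT maximum - can be improved to size 3.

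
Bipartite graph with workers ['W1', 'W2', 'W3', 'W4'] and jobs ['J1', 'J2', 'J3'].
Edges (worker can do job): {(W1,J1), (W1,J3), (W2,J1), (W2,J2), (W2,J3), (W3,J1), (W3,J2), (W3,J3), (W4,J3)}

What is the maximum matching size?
Maximum matching size = 3

Maximum matching: {(W2,J2), (W3,J1), (W4,J3)}
Size: 3

This assigns 3 workers to 3 distinct jobs.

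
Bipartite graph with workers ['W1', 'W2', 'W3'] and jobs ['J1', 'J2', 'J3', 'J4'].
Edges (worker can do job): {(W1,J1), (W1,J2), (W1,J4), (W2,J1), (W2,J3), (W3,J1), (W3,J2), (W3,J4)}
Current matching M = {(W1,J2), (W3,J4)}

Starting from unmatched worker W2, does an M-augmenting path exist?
Yes: W2 → J1

An M-augmenting path alternates non-matching / matching edges, starting and ending at unmatched vertices.
Path: W2 → J1
(J1 is unmatched in M, so the path is augmenting.)
Flipping edges along this path would increase |M| from 2 to 3.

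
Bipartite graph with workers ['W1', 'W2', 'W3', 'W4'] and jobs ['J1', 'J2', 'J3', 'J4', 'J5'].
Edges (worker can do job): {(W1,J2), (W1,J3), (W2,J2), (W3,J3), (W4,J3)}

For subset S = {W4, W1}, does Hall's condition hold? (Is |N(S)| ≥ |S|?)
Yes: |N(S)| = 2, |S| = 2

Subset S = {W4, W1}
Neighbors N(S) = {J2, J3}

|N(S)| = 2, |S| = 2
Hall's condition: |N(S)| ≥ |S| is satisfied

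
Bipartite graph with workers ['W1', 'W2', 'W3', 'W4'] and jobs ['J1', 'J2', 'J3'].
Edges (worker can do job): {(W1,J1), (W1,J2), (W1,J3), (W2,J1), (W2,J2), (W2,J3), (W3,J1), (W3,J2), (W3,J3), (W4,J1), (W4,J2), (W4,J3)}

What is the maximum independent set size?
Maximum independent set = 4

By König's theorem:
- Min vertex cover = Max matching = 3
- Max independent set = Total vertices - Min vertex cover
- Max independent set = 7 - 3 = 4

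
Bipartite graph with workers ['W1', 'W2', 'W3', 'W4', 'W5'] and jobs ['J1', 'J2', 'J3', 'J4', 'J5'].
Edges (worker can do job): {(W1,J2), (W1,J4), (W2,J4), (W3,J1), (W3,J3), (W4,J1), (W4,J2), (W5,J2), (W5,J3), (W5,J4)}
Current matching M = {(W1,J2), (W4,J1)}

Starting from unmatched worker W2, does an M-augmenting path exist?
Yes: W2 → J4

An M-augmenting path alternates non-matching / matching edges, starting and ending at unmatched vertices.
Path: W2 → J4
(J4 is unmatched in M, so the path is augmenting.)
Flipping edges along this path would increase |M| from 2 to 3.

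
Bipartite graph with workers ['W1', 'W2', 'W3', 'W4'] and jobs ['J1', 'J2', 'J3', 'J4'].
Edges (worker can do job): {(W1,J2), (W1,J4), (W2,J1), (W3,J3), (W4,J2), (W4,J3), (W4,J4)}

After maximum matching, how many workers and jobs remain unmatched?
Unmatched: 0 workers, 0 jobs

Maximum matching size: 4
Workers: 4 total, 4 matched, 0 unmatched
Jobs: 4 total, 4 matched, 0 unmatched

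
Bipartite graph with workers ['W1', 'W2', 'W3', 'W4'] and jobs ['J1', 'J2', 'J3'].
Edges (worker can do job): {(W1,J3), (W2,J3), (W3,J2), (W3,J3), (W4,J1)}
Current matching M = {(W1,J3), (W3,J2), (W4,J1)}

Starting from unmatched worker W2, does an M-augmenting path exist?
No augmenting path from W2

Alternating search from W2 reaches jobs: {J3}.
Every reachable job is already matched in M, and following those matched edges back to workers exposes no further unvisited jobs.
No M-augmenting path from W2 exists.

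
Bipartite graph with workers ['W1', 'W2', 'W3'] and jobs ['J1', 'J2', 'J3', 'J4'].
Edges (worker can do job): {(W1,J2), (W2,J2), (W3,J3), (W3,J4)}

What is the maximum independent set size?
Maximum independent set = 5

By König's theorem:
- Min vertex cover = Max matching = 2
- Max independent set = Total vertices - Min vertex cover
- Max independent set = 7 - 2 = 5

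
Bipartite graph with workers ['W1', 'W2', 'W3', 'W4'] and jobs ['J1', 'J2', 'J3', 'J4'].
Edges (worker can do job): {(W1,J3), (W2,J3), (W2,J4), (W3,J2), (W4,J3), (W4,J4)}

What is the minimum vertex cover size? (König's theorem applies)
Minimum vertex cover size = 3

By König's theorem: in bipartite graphs,
min vertex cover = max matching = 3

Maximum matching has size 3, so minimum vertex cover also has size 3.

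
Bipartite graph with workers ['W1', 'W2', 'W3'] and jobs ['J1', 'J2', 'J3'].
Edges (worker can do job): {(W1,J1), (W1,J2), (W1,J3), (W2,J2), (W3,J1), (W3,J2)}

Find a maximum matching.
Matching: {(W1,J3), (W2,J2), (W3,J1)}

Maximum matching (size 3):
  W1 → J3
  W2 → J2
  W3 → J1

Each worker is assigned to at most one job, and each job to at most one worker.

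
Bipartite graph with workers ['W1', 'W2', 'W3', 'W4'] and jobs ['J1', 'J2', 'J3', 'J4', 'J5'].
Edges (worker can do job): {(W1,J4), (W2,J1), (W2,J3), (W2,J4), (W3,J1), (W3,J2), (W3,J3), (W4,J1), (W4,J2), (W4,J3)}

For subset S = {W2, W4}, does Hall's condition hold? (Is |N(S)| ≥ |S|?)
Yes: |N(S)| = 4, |S| = 2

Subset S = {W2, W4}
Neighbors N(S) = {J1, J2, J3, J4}

|N(S)| = 4, |S| = 2
Hall's condition: |N(S)| ≥ |S| is satisfied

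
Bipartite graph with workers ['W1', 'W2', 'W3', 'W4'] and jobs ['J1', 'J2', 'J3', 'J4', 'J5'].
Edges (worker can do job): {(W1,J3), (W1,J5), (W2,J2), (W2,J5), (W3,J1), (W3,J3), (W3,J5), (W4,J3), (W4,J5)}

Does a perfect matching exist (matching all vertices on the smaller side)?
Yes, perfect matching exists (size 4)

Perfect matching: {(W1,J5), (W2,J2), (W3,J1), (W4,J3)}
All 4 vertices on the smaller side are matched.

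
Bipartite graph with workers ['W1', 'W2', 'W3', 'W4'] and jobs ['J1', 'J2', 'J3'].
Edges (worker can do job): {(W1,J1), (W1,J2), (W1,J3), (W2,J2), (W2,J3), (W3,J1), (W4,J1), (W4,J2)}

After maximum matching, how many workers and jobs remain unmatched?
Unmatched: 1 workers, 0 jobs

Maximum matching size: 3
Workers: 4 total, 3 matched, 1 unmatched
Jobs: 3 total, 3 matched, 0 unmatched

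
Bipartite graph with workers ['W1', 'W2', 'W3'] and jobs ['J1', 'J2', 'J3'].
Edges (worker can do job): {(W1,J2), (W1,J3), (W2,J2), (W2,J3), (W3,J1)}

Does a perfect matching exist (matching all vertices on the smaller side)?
Yes, perfect matching exists (size 3)

Perfect matching: {(W1,J2), (W2,J3), (W3,J1)}
All 3 vertices on the smaller side are matched.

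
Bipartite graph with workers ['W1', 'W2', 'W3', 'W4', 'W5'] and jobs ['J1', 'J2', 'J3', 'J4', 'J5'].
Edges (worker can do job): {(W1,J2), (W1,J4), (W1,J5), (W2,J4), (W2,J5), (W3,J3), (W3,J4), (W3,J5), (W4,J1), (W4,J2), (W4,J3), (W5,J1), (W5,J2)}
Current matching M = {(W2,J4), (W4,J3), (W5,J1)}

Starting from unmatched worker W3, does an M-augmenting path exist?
Yes: W3 → J5

An M-augmenting path alternates non-matching / matching edges, starting and ending at unmatched vertices.
Path: W3 → J5
(J5 is unmatched in M, so the path is augmenting.)
Flipping edges along this path would increase |M| from 3 to 4.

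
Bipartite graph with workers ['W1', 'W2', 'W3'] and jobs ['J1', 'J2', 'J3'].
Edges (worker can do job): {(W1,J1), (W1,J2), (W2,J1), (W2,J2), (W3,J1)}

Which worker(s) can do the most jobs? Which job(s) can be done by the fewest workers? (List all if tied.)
Most versatile: W1, W2 (2 jobs); Least covered: J3 (0 workers)

Worker degrees (jobs they can do): W1:2, W2:2, W3:1
Job degrees (workers who can do it): J1:3, J2:2, J3:0

Maximum worker degree is 2, achieved by: W1, W2
Minimum job degree is 0, achieved by: J3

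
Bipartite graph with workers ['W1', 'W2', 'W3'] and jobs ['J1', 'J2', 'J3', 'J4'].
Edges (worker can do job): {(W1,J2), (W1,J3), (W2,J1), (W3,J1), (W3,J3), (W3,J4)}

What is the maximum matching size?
Maximum matching size = 3

Maximum matching: {(W1,J2), (W2,J1), (W3,J3)}
Size: 3

This assigns 3 workers to 3 distinct jobs.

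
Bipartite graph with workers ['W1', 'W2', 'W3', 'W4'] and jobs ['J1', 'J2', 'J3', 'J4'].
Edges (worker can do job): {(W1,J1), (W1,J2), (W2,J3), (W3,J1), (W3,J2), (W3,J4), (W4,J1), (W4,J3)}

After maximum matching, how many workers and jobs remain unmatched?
Unmatched: 0 workers, 0 jobs

Maximum matching size: 4
Workers: 4 total, 4 matched, 0 unmatched
Jobs: 4 total, 4 matched, 0 unmatched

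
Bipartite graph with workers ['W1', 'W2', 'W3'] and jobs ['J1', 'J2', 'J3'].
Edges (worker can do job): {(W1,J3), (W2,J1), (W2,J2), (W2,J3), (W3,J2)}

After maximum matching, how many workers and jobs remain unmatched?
Unmatched: 0 workers, 0 jobs

Maximum matching size: 3
Workers: 3 total, 3 matched, 0 unmatched
Jobs: 3 total, 3 matched, 0 unmatched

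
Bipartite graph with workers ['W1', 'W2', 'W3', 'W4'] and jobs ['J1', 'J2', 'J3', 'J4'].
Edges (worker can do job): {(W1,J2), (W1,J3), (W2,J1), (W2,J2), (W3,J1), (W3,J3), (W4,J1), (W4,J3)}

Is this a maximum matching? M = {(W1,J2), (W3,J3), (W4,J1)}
Yes, size 3 is maximum

Proposed matching has size 3.
Maximum matching size for this graph: 3.

This is a maximum matching.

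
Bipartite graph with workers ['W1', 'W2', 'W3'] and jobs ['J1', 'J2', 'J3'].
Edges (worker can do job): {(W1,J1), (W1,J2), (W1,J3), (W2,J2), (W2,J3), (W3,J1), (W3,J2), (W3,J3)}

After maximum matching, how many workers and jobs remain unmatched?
Unmatched: 0 workers, 0 jobs

Maximum matching size: 3
Workers: 3 total, 3 matched, 0 unmatched
Jobs: 3 total, 3 matched, 0 unmatched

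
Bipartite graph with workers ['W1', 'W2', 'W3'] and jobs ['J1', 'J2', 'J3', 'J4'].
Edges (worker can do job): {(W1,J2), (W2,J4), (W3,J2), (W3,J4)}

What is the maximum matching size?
Maximum matching size = 2

Maximum matching: {(W2,J4), (W3,J2)}
Size: 2

This assigns 2 workers to 2 distinct jobs.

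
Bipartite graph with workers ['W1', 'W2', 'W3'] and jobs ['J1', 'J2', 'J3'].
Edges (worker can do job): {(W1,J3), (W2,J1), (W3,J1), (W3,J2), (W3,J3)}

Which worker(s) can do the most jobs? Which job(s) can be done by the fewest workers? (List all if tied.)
Most versatile: W3 (3 jobs); Least covered: J2 (1 workers)

Worker degrees (jobs they can do): W1:1, W2:1, W3:3
Job degrees (workers who can do it): J1:2, J2:1, J3:2

Maximum worker degree is 3, achieved by: W3
Minimum job degree is 1, achieved by: J2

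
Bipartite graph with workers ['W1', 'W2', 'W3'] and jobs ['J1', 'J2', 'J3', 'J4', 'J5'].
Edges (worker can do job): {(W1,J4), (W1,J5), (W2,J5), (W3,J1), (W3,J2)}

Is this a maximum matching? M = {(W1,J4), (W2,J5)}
No, size 2 is not maximum

Proposed matching has size 2.
Maximum matching size for this graph: 3.

This is NOT maximum - can be improved to size 3.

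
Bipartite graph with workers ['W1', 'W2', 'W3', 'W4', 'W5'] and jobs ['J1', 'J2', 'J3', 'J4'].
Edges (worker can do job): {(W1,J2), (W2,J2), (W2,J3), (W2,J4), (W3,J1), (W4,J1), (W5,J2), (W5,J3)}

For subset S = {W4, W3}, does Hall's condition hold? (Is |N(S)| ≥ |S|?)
No: |N(S)| = 1, |S| = 2

Subset S = {W4, W3}
Neighbors N(S) = {J1}

|N(S)| = 1, |S| = 2
Hall's condition: |N(S)| ≥ |S| is NOT satisfied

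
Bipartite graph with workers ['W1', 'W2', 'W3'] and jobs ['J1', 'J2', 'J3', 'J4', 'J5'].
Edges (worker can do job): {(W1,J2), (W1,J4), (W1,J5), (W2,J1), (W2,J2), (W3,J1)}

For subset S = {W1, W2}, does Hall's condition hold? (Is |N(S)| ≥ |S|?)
Yes: |N(S)| = 4, |S| = 2

Subset S = {W1, W2}
Neighbors N(S) = {J1, J2, J4, J5}

|N(S)| = 4, |S| = 2
Hall's condition: |N(S)| ≥ |S| is satisfied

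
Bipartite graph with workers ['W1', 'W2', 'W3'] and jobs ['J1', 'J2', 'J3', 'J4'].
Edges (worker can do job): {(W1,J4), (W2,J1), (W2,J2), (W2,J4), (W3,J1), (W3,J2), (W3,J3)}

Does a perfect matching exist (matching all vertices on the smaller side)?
Yes, perfect matching exists (size 3)

Perfect matching: {(W1,J4), (W2,J1), (W3,J2)}
All 3 vertices on the smaller side are matched.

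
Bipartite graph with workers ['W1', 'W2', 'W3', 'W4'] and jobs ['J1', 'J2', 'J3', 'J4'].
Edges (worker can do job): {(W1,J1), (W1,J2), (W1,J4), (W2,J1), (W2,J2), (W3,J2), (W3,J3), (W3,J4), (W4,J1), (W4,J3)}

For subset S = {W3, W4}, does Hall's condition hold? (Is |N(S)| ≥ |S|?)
Yes: |N(S)| = 4, |S| = 2

Subset S = {W3, W4}
Neighbors N(S) = {J1, J2, J3, J4}

|N(S)| = 4, |S| = 2
Hall's condition: |N(S)| ≥ |S| is satisfied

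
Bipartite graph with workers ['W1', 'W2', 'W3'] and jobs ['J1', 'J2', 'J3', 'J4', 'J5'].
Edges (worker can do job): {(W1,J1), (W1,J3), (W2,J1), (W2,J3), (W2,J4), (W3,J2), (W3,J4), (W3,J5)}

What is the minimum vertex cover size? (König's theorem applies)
Minimum vertex cover size = 3

By König's theorem: in bipartite graphs,
min vertex cover = max matching = 3

Maximum matching has size 3, so minimum vertex cover also has size 3.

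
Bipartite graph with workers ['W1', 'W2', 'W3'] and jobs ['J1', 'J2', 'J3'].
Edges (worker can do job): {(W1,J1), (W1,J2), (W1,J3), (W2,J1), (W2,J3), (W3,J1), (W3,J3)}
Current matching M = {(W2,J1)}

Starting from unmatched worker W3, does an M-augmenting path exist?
Yes: W3 → J3

An M-augmenting path alternates non-matching / matching edges, starting and ending at unmatched vertices.
Path: W3 → J3
(J3 is unmatched in M, so the path is augmenting.)
Flipping edges along this path would increase |M| from 1 to 2.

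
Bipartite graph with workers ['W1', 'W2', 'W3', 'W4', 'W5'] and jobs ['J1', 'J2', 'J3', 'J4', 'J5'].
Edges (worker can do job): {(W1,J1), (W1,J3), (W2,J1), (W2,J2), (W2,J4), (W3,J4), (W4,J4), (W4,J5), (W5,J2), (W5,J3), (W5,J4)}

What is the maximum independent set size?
Maximum independent set = 5

By König's theorem:
- Min vertex cover = Max matching = 5
- Max independent set = Total vertices - Min vertex cover
- Max independent set = 10 - 5 = 5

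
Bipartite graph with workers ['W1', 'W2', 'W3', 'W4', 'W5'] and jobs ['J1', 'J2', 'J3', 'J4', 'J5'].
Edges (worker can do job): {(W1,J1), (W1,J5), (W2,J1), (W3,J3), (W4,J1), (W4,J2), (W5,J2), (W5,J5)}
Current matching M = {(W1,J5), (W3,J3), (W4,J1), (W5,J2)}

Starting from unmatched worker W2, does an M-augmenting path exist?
No augmenting path from W2

Alternating search from W2 reaches jobs: {J1, J2, J5}.
Every reachable job is already matched in M, and following those matched edges back to workers exposes no further unvisited jobs.
No M-augmenting path from W2 exists.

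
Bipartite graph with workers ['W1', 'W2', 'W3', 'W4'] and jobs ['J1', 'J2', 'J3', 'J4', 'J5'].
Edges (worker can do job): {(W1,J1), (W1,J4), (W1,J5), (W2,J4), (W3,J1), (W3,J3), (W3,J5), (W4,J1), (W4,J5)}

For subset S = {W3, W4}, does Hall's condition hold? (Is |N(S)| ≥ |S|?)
Yes: |N(S)| = 3, |S| = 2

Subset S = {W3, W4}
Neighbors N(S) = {J1, J3, J5}

|N(S)| = 3, |S| = 2
Hall's condition: |N(S)| ≥ |S| is satisfied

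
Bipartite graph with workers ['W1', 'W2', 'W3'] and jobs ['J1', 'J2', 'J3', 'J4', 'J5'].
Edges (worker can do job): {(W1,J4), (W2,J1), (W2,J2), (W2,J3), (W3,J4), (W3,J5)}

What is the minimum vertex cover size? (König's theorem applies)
Minimum vertex cover size = 3

By König's theorem: in bipartite graphs,
min vertex cover = max matching = 3

Maximum matching has size 3, so minimum vertex cover also has size 3.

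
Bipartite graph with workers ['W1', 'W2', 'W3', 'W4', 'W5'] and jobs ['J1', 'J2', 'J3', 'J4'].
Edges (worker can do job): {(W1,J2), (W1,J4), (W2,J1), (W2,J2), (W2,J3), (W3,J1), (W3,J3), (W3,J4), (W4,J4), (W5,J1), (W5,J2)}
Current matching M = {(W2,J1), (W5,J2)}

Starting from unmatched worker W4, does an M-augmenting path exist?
Yes: W4 → J4

An M-augmenting path alternates non-matching / matching edges, starting and ending at unmatched vertices.
Path: W4 → J4
(J4 is unmatched in M, so the path is augmenting.)
Flipping edges along this path would increase |M| from 2 to 3.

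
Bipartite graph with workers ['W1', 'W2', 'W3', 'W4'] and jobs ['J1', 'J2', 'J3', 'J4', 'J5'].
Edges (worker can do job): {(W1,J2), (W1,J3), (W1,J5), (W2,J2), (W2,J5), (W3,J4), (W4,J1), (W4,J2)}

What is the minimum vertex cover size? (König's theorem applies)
Minimum vertex cover size = 4

By König's theorem: in bipartite graphs,
min vertex cover = max matching = 4

Maximum matching has size 4, so minimum vertex cover also has size 4.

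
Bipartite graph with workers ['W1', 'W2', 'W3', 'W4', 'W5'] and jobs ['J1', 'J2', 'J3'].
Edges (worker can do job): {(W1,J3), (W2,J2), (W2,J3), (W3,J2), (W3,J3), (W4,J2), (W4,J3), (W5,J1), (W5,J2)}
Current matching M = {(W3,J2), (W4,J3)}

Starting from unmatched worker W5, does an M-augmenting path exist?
Yes: W5 → J1

An M-augmenting path alternates non-matching / matching edges, starting and ending at unmatched vertices.
Path: W5 → J1
(J1 is unmatched in M, so the path is augmenting.)
Flipping edges along this path would increase |M| from 2 to 3.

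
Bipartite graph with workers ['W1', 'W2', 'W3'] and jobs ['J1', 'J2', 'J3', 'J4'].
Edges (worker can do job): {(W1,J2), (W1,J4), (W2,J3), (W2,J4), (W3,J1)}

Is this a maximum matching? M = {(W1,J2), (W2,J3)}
No, size 2 is not maximum

Proposed matching has size 2.
Maximum matching size for this graph: 3.

This is NOT maximum - can be improved to size 3.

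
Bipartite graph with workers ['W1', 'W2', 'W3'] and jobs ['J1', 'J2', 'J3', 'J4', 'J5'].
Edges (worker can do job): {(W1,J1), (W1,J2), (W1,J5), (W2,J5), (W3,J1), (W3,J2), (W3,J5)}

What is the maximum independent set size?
Maximum independent set = 5

By König's theorem:
- Min vertex cover = Max matching = 3
- Max independent set = Total vertices - Min vertex cover
- Max independent set = 8 - 3 = 5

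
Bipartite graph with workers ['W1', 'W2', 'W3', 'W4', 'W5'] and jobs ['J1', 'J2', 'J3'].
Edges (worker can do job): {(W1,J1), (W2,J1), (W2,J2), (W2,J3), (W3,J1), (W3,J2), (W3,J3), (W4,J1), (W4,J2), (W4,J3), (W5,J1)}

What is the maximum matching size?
Maximum matching size = 3

Maximum matching: {(W2,J2), (W3,J1), (W4,J3)}
Size: 3

This assigns 3 workers to 3 distinct jobs.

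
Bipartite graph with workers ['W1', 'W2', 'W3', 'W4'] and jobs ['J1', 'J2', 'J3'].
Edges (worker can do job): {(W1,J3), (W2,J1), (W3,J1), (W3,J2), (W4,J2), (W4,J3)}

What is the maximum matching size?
Maximum matching size = 3

Maximum matching: {(W2,J1), (W3,J2), (W4,J3)}
Size: 3

This assigns 3 workers to 3 distinct jobs.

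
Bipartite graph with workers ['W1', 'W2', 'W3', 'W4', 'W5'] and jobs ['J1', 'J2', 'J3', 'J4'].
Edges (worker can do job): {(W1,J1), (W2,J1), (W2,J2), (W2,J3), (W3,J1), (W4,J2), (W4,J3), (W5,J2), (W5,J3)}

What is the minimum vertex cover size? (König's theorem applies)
Minimum vertex cover size = 3

By König's theorem: in bipartite graphs,
min vertex cover = max matching = 3

Maximum matching has size 3, so minimum vertex cover also has size 3.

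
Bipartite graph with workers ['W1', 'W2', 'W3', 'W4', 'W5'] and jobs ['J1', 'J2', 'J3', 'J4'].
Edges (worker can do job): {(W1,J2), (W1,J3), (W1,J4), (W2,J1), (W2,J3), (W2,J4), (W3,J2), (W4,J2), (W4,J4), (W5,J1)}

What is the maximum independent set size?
Maximum independent set = 5

By König's theorem:
- Min vertex cover = Max matching = 4
- Max independent set = Total vertices - Min vertex cover
- Max independent set = 9 - 4 = 5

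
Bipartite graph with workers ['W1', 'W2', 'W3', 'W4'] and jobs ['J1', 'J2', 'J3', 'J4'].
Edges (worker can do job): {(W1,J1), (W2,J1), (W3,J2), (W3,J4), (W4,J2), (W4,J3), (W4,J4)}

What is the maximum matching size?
Maximum matching size = 3

Maximum matching: {(W1,J1), (W3,J4), (W4,J2)}
Size: 3

This assigns 3 workers to 3 distinct jobs.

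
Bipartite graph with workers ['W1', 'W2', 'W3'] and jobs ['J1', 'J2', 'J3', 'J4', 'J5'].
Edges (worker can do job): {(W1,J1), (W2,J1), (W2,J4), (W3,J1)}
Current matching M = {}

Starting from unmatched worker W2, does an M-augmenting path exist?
Yes: W2 → J4

An M-augmenting path alternates non-matching / matching edges, starting and ending at unmatched vertices.
Path: W2 → J4
(J4 is unmatched in M, so the path is augmenting.)
Flipping edges along this path would increase |M| from 0 to 1.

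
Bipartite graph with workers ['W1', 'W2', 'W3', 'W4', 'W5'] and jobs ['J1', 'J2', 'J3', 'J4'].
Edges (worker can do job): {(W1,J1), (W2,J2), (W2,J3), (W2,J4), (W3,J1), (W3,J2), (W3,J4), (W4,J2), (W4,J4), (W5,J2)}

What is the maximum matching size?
Maximum matching size = 4

Maximum matching: {(W1,J1), (W2,J3), (W3,J4), (W5,J2)}
Size: 4

This assigns 4 workers to 4 distinct jobs.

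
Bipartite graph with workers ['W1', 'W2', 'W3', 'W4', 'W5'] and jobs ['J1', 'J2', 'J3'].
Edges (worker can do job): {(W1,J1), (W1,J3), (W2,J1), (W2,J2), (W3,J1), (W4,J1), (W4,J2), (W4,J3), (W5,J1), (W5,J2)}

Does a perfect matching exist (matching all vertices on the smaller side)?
Yes, perfect matching exists (size 3)

Perfect matching: {(W3,J1), (W4,J3), (W5,J2)}
All 3 vertices on the smaller side are matched.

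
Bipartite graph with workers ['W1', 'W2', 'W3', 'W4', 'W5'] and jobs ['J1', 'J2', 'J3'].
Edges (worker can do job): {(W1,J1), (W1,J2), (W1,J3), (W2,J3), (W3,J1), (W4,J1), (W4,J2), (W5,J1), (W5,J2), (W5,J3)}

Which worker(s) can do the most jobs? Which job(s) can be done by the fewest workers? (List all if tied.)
Most versatile: W1, W5 (3 jobs); Least covered: J2, J3 (3 workers)

Worker degrees (jobs they can do): W1:3, W2:1, W3:1, W4:2, W5:3
Job degrees (workers who can do it): J1:4, J2:3, J3:3

Maximum worker degree is 3, achieved by: W1, W5
Minimum job degree is 3, achieved by: J2, J3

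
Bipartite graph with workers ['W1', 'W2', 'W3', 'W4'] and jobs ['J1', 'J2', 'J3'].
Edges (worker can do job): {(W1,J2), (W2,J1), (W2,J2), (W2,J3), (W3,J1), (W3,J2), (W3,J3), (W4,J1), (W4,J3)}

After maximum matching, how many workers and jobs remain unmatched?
Unmatched: 1 workers, 0 jobs

Maximum matching size: 3
Workers: 4 total, 3 matched, 1 unmatched
Jobs: 3 total, 3 matched, 0 unmatched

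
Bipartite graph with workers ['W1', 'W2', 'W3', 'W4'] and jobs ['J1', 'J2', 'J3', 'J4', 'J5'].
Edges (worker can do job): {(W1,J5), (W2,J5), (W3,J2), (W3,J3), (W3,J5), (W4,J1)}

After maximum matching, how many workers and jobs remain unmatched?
Unmatched: 1 workers, 2 jobs

Maximum matching size: 3
Workers: 4 total, 3 matched, 1 unmatched
Jobs: 5 total, 3 matched, 2 unmatched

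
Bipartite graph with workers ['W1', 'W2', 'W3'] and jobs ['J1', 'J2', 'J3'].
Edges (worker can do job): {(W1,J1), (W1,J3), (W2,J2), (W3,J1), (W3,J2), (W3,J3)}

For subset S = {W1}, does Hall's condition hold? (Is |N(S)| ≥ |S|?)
Yes: |N(S)| = 2, |S| = 1

Subset S = {W1}
Neighbors N(S) = {J1, J3}

|N(S)| = 2, |S| = 1
Hall's condition: |N(S)| ≥ |S| is satisfied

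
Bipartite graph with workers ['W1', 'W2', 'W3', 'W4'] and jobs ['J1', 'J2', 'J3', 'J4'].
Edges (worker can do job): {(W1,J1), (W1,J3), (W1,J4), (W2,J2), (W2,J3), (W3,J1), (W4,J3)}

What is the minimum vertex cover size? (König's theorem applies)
Minimum vertex cover size = 4

By König's theorem: in bipartite graphs,
min vertex cover = max matching = 4

Maximum matching has size 4, so minimum vertex cover also has size 4.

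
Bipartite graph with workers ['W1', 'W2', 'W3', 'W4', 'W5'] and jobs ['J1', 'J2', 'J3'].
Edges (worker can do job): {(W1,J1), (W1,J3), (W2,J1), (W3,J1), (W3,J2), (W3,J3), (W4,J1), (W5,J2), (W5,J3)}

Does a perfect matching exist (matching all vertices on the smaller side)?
Yes, perfect matching exists (size 3)

Perfect matching: {(W1,J3), (W3,J1), (W5,J2)}
All 3 vertices on the smaller side are matched.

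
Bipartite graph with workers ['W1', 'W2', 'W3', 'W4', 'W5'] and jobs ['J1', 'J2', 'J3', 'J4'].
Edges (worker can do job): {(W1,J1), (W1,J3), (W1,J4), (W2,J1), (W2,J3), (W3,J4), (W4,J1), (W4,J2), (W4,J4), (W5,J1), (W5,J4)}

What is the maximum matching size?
Maximum matching size = 4

Maximum matching: {(W1,J3), (W3,J4), (W4,J2), (W5,J1)}
Size: 4

This assigns 4 workers to 4 distinct jobs.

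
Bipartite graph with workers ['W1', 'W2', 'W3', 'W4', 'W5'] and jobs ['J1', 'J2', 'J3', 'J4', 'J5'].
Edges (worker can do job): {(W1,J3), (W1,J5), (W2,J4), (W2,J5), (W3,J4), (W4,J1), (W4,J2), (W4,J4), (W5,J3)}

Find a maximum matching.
Matching: {(W1,J5), (W3,J4), (W4,J2), (W5,J3)}

Maximum matching (size 4):
  W1 → J5
  W3 → J4
  W4 → J2
  W5 → J3

Each worker is assigned to at most one job, and each job to at most one worker.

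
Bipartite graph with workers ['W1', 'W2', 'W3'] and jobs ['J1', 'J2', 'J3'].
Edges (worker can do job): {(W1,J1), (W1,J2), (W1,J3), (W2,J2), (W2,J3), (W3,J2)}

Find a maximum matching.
Matching: {(W1,J1), (W2,J3), (W3,J2)}

Maximum matching (size 3):
  W1 → J1
  W2 → J3
  W3 → J2

Each worker is assigned to at most one job, and each job to at most one worker.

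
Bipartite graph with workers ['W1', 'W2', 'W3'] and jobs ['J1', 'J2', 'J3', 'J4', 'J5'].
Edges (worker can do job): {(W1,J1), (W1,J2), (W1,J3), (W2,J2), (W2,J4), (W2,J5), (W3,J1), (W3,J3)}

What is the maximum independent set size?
Maximum independent set = 5

By König's theorem:
- Min vertex cover = Max matching = 3
- Max independent set = Total vertices - Min vertex cover
- Max independent set = 8 - 3 = 5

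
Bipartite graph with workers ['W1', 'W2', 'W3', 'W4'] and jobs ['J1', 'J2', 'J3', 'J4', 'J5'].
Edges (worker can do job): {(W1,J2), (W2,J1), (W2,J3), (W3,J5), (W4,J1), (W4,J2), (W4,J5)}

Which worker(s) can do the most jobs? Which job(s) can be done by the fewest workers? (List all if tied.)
Most versatile: W4 (3 jobs); Least covered: J4 (0 workers)

Worker degrees (jobs they can do): W1:1, W2:2, W3:1, W4:3
Job degrees (workers who can do it): J1:2, J2:2, J3:1, J4:0, J5:2

Maximum worker degree is 3, achieved by: W4
Minimum job degree is 0, achieved by: J4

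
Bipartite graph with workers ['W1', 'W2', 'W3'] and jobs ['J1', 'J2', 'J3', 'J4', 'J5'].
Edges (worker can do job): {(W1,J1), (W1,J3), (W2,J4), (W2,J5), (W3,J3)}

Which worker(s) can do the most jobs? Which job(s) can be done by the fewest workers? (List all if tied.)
Most versatile: W1, W2 (2 jobs); Least covered: J2 (0 workers)

Worker degrees (jobs they can do): W1:2, W2:2, W3:1
Job degrees (workers who can do it): J1:1, J2:0, J3:2, J4:1, J5:1

Maximum worker degree is 2, achieved by: W1, W2
Minimum job degree is 0, achieved by: J2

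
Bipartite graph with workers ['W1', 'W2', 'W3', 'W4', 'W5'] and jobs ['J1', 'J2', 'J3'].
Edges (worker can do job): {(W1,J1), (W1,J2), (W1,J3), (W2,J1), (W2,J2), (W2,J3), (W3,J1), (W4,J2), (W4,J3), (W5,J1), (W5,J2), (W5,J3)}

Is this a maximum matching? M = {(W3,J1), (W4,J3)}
No, size 2 is not maximum

Proposed matching has size 2.
Maximum matching size for this graph: 3.

This is NOT maximum - can be improved to size 3.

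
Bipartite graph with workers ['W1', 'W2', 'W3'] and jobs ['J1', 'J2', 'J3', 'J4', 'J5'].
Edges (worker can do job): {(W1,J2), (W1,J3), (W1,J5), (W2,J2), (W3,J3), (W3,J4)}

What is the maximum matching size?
Maximum matching size = 3

Maximum matching: {(W1,J5), (W2,J2), (W3,J3)}
Size: 3

This assigns 3 workers to 3 distinct jobs.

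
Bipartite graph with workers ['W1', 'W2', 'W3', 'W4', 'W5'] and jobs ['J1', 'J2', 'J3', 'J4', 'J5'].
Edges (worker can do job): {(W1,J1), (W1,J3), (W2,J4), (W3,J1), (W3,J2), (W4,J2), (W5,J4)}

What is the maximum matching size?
Maximum matching size = 4

Maximum matching: {(W1,J3), (W3,J1), (W4,J2), (W5,J4)}
Size: 4

This assigns 4 workers to 4 distinct jobs.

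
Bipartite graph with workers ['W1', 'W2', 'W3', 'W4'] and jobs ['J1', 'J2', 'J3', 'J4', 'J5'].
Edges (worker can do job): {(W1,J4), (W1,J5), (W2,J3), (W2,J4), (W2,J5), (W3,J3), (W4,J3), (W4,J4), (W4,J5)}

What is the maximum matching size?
Maximum matching size = 3

Maximum matching: {(W1,J4), (W2,J5), (W4,J3)}
Size: 3

This assigns 3 workers to 3 distinct jobs.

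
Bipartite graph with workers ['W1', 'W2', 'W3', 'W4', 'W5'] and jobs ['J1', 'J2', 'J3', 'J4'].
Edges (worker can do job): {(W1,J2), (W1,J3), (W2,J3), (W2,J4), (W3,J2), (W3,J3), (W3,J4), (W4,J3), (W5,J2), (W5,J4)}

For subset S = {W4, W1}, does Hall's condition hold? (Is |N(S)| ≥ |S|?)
Yes: |N(S)| = 2, |S| = 2

Subset S = {W4, W1}
Neighbors N(S) = {J2, J3}

|N(S)| = 2, |S| = 2
Hall's condition: |N(S)| ≥ |S| is satisfied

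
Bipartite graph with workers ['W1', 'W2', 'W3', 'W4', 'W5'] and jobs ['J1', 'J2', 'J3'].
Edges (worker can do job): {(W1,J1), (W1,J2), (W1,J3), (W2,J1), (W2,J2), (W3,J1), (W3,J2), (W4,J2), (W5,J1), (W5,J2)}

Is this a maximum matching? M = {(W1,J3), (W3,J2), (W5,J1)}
Yes, size 3 is maximum

Proposed matching has size 3.
Maximum matching size for this graph: 3.

This is a maximum matching.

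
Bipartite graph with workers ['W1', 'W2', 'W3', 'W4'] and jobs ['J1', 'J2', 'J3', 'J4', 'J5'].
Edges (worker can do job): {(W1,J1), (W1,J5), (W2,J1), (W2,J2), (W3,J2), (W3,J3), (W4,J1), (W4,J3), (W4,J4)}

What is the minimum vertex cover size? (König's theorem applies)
Minimum vertex cover size = 4

By König's theorem: in bipartite graphs,
min vertex cover = max matching = 4

Maximum matching has size 4, so minimum vertex cover also has size 4.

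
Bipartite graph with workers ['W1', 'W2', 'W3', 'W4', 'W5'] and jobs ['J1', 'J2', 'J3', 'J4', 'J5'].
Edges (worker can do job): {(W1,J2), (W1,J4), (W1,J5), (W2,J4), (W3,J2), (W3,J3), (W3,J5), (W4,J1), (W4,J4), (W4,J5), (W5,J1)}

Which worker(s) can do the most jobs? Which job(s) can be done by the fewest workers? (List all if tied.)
Most versatile: W1, W3, W4 (3 jobs); Least covered: J3 (1 workers)

Worker degrees (jobs they can do): W1:3, W2:1, W3:3, W4:3, W5:1
Job degrees (workers who can do it): J1:2, J2:2, J3:1, J4:3, J5:3

Maximum worker degree is 3, achieved by: W1, W3, W4
Minimum job degree is 1, achieved by: J3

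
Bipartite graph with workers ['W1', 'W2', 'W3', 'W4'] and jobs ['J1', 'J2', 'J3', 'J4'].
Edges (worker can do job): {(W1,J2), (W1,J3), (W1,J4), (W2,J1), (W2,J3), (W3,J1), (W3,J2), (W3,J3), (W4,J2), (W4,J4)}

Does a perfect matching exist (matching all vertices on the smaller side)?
Yes, perfect matching exists (size 4)

Perfect matching: {(W1,J2), (W2,J1), (W3,J3), (W4,J4)}
All 4 vertices on the smaller side are matched.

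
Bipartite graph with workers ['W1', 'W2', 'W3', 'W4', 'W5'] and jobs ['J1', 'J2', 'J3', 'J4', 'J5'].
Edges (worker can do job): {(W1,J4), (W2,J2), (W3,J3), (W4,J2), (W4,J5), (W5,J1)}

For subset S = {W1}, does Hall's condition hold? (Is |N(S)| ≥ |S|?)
Yes: |N(S)| = 1, |S| = 1

Subset S = {W1}
Neighbors N(S) = {J4}

|N(S)| = 1, |S| = 1
Hall's condition: |N(S)| ≥ |S| is satisfied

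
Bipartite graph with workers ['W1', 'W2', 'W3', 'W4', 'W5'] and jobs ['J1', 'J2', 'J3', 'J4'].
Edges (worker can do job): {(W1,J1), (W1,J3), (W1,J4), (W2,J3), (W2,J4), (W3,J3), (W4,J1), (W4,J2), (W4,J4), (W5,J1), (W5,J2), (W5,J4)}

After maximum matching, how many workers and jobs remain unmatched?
Unmatched: 1 workers, 0 jobs

Maximum matching size: 4
Workers: 5 total, 4 matched, 1 unmatched
Jobs: 4 total, 4 matched, 0 unmatched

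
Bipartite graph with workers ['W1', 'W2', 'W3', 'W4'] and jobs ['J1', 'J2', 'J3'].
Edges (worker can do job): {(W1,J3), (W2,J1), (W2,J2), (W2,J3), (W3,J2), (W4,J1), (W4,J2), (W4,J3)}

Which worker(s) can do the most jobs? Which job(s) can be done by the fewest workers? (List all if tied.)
Most versatile: W2, W4 (3 jobs); Least covered: J1 (2 workers)

Worker degrees (jobs they can do): W1:1, W2:3, W3:1, W4:3
Job degrees (workers who can do it): J1:2, J2:3, J3:3

Maximum worker degree is 3, achieved by: W2, W4
Minimum job degree is 2, achieved by: J1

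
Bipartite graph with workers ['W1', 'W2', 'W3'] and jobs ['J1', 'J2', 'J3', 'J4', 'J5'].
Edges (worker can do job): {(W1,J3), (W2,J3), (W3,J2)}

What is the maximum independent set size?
Maximum independent set = 6

By König's theorem:
- Min vertex cover = Max matching = 2
- Max independent set = Total vertices - Min vertex cover
- Max independent set = 8 - 2 = 6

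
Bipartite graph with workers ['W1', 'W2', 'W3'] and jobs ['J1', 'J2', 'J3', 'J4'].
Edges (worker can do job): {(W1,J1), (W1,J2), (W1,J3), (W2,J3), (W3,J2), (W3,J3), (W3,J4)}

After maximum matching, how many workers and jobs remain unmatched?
Unmatched: 0 workers, 1 jobs

Maximum matching size: 3
Workers: 3 total, 3 matched, 0 unmatched
Jobs: 4 total, 3 matched, 1 unmatched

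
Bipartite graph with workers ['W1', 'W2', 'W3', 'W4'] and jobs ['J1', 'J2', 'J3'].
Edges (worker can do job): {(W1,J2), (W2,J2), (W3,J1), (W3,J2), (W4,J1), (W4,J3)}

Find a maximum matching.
Matching: {(W1,J2), (W3,J1), (W4,J3)}

Maximum matching (size 3):
  W1 → J2
  W3 → J1
  W4 → J3

Each worker is assigned to at most one job, and each job to at most one worker.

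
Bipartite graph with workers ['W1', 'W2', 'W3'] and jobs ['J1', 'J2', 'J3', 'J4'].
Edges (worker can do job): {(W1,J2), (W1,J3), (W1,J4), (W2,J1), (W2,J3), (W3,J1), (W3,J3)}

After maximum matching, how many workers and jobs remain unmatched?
Unmatched: 0 workers, 1 jobs

Maximum matching size: 3
Workers: 3 total, 3 matched, 0 unmatched
Jobs: 4 total, 3 matched, 1 unmatched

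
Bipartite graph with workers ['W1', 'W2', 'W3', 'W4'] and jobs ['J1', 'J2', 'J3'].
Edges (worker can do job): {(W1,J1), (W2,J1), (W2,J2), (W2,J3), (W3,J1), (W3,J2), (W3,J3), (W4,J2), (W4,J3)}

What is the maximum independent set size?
Maximum independent set = 4

By König's theorem:
- Min vertex cover = Max matching = 3
- Max independent set = Total vertices - Min vertex cover
- Max independent set = 7 - 3 = 4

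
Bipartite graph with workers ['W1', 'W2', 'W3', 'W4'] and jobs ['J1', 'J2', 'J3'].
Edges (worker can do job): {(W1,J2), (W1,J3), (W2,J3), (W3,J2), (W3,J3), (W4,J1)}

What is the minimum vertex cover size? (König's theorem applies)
Minimum vertex cover size = 3

By König's theorem: in bipartite graphs,
min vertex cover = max matching = 3

Maximum matching has size 3, so minimum vertex cover also has size 3.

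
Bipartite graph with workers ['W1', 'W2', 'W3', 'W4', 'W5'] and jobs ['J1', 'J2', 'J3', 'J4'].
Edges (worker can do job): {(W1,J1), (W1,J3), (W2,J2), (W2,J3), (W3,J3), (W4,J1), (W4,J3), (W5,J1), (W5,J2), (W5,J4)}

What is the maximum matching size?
Maximum matching size = 4

Maximum matching: {(W2,J2), (W3,J3), (W4,J1), (W5,J4)}
Size: 4

This assigns 4 workers to 4 distinct jobs.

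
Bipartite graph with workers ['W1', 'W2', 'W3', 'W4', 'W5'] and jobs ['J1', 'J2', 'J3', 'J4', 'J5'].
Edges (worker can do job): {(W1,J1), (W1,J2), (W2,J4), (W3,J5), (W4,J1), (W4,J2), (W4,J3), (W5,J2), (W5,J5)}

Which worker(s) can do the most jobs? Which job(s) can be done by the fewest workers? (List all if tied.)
Most versatile: W4 (3 jobs); Least covered: J3, J4 (1 workers)

Worker degrees (jobs they can do): W1:2, W2:1, W3:1, W4:3, W5:2
Job degrees (workers who can do it): J1:2, J2:3, J3:1, J4:1, J5:2

Maximum worker degree is 3, achieved by: W4
Minimum job degree is 1, achieved by: J3, J4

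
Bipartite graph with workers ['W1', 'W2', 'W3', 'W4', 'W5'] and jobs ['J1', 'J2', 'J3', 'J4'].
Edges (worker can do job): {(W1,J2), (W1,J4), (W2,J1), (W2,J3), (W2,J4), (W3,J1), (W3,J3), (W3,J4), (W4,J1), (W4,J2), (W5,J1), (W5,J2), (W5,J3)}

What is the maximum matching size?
Maximum matching size = 4

Maximum matching: {(W1,J4), (W3,J3), (W4,J1), (W5,J2)}
Size: 4

This assigns 4 workers to 4 distinct jobs.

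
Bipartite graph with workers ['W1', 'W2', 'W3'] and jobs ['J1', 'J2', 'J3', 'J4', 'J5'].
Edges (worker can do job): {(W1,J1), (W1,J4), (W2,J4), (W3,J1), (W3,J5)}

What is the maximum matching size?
Maximum matching size = 3

Maximum matching: {(W1,J1), (W2,J4), (W3,J5)}
Size: 3

This assigns 3 workers to 3 distinct jobs.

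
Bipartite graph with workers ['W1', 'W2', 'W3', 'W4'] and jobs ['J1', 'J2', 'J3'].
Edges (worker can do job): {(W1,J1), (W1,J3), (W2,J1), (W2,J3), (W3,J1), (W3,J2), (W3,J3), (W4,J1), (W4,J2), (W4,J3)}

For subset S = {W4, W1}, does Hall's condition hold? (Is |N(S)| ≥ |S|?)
Yes: |N(S)| = 3, |S| = 2

Subset S = {W4, W1}
Neighbors N(S) = {J1, J2, J3}

|N(S)| = 3, |S| = 2
Hall's condition: |N(S)| ≥ |S| is satisfied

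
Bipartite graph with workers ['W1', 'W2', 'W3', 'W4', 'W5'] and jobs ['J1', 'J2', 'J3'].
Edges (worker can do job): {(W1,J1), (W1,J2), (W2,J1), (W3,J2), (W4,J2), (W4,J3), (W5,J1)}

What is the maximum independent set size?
Maximum independent set = 5

By König's theorem:
- Min vertex cover = Max matching = 3
- Max independent set = Total vertices - Min vertex cover
- Max independent set = 8 - 3 = 5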